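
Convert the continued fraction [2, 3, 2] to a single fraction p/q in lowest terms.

Fold from the inside: start with 2/1.
  3 + 1/2 = 7/2
  2 + 2/7 = 16/7

16/7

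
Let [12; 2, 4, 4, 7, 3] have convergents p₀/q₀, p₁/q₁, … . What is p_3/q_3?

473/38

Using pₖ = aₖpₖ₋₁ + pₖ₋₂, qₖ = aₖqₖ₋₁ + qₖ₋₂ (with p₋₁=1, p₋₂=0, q₋₁=0, q₋₂=1):
  k=0: a=12, p=12, q=1
  k=1: a=2, p=25, q=2
  k=2: a=4, p=112, q=9
  k=3: a=4, p=473, q=38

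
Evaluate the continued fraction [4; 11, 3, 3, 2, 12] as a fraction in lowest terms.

Using pₖ = aₖpₖ₋₁ + pₖ₋₂ and qₖ = aₖqₖ₋₁ + qₖ₋₂:
  k=0: a=4, p=4, q=1
  k=1: a=11, p=45, q=11
  k=2: a=3, p=139, q=34
  k=3: a=3, p=462, q=113
  k=4: a=2, p=1063, q=260
  k=5: a=12, p=13218, q=3233

13218/3233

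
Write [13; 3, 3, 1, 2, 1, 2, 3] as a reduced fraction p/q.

6001/451

Using pₖ = aₖpₖ₋₁ + pₖ₋₂ and qₖ = aₖqₖ₋₁ + qₖ₋₂:
  k=0: a=13, p=13, q=1
  k=1: a=3, p=40, q=3
  k=2: a=3, p=133, q=10
  k=3: a=1, p=173, q=13
  k=4: a=2, p=479, q=36
  k=5: a=1, p=652, q=49
  k=6: a=2, p=1783, q=134
  k=7: a=3, p=6001, q=451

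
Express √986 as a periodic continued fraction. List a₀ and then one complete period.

a₀ = ⌊√986⌋ = 31.

[31; 2, 2, 62]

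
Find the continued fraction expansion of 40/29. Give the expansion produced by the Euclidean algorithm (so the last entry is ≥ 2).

40 = 1×29 + 11
29 = 2×11 + 7
11 = 1×7 + 4
7 = 1×4 + 3
4 = 1×3 + 1
3 = 3×1 + 0  (stop)
So 40/29 = [1; 2, 1, 1, 1, 3].

[1; 2, 1, 1, 1, 3]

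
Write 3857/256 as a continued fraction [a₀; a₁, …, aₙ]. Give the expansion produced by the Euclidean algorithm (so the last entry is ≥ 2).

3857 = 15·256 + 17
256 = 15·17 + 1
17 = 17·1 + 0  (stop)
So 3857/256 = [15; 15, 17].

[15; 15, 17]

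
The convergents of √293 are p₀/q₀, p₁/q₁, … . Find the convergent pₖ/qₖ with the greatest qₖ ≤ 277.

√293 = [17; 8, 1, 1, 8, 34, …] (period length 5).
Convergents:
  p_0/q_0 = 17/1
  p_1/q_1 = 137/8
  p_2/q_2 = 154/9
  p_3/q_3 = 291/17
  p_4/q_4 = 2482/145
  p_5/q_5 = 84679/4947
q_4 = 145 ≤ 277 < 4947 = q_5, so the answer is 2482/145.

2482/145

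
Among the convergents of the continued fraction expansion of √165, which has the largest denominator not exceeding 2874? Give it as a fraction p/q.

27887/2171

√165 = [12; 1, 5, 2, 5, 1, 24, …] (period length 6).
Convergents:
  p_0/q_0 = 12/1
  p_1/q_1 = 13/1
  p_2/q_2 = 77/6
  p_3/q_3 = 167/13
  p_4/q_4 = 912/71
  p_5/q_5 = 1079/84
  p_6/q_6 = 26808/2087
  p_7/q_7 = 27887/2171
  p_8/q_8 = 166243/12942
q_7 = 2171 ≤ 2874 < 12942 = q_8, so the answer is 27887/2171.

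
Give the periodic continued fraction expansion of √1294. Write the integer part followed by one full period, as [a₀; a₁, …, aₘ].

[35; 1, 34, 1, 70]

a₀ = ⌊√1294⌋ = 35.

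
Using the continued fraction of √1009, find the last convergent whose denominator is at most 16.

√1009 = [31; 1, 3, 3, 1, 62, …] (period length 5).
Convergents:
  p_0/q_0 = 31/1
  p_1/q_1 = 32/1
  p_2/q_2 = 127/4
  p_3/q_3 = 413/13
  p_4/q_4 = 540/17
q_3 = 13 ≤ 16 < 17 = q_4, so the answer is 413/13.

413/13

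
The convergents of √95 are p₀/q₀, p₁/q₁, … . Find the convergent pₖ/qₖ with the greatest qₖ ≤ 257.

√95 = [9; 1, 2, 1, 18, …] (period length 4).
Convergents:
  p_0/q_0 = 9/1
  p_1/q_1 = 10/1
  p_2/q_2 = 29/3
  p_3/q_3 = 39/4
  p_4/q_4 = 731/75
  p_5/q_5 = 770/79
  p_6/q_6 = 2271/233
  p_7/q_7 = 3041/312
q_6 = 233 ≤ 257 < 312 = q_7, so the answer is 2271/233.

2271/233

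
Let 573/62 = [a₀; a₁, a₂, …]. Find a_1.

573 = 9·62 + 15   →  a_0 = 9
62 = 4·15 + 2   →  a_1 = 4

4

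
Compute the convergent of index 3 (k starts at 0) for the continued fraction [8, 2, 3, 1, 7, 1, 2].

Using pₖ = aₖpₖ₋₁ + pₖ₋₂, qₖ = aₖqₖ₋₁ + qₖ₋₂ (with p₋₁=1, p₋₂=0, q₋₁=0, q₋₂=1):
  k=0: a=8, p=8, q=1
  k=1: a=2, p=17, q=2
  k=2: a=3, p=59, q=7
  k=3: a=1, p=76, q=9

76/9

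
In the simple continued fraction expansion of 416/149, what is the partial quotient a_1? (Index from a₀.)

416 = 2·149 + 118   →  a_0 = 2
149 = 1·118 + 31   →  a_1 = 1

1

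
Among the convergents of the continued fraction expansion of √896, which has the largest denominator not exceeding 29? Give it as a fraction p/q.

449/15

√896 = [29; 1, 13, 1, 58, …] (period length 4).
Convergents:
  p_0/q_0 = 29/1
  p_1/q_1 = 30/1
  p_2/q_2 = 419/14
  p_3/q_3 = 449/15
  p_4/q_4 = 26461/884
q_3 = 15 ≤ 29 < 884 = q_4, so the answer is 449/15.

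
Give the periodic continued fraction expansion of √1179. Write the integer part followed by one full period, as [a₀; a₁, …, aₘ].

a₀ = ⌊√1179⌋ = 34.
With m₀=0, d₀=1 and mₖ₊₁ = dₖaₖ − mₖ, dₖ₊₁ = (n − mₖ₊₁²)/dₖ, aₖ₊₁ = ⌊(a₀+mₖ₊₁)/dₖ₊₁⌋:
  k=1: m=34, d=23, a=2
  k=2: m=12, d=45, a=1
  k=3: m=33, d=2, a=33
  k=4: m=33, d=45, a=1
  k=5: m=12, d=23, a=2
  k=6: m=34, d=1, a=68
d=1 and a=2a₀=68 at k=6, so the next step gives (m, d) = (34, 23) again — its k=1 value — and the period has length 6.

[34; 2, 1, 33, 1, 2, 68]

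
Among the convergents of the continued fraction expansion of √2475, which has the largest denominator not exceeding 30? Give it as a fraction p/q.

√2475 = [49; 1, 2, 1, 98, …] (period length 4).
Convergents:
  p_0/q_0 = 49/1
  p_1/q_1 = 50/1
  p_2/q_2 = 149/3
  p_3/q_3 = 199/4
  p_4/q_4 = 19651/395
q_3 = 4 ≤ 30 < 395 = q_4, so the answer is 199/4.

199/4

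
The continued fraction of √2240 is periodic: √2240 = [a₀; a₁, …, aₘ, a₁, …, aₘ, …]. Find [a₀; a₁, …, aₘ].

a₀ = ⌊√2240⌋ = 47.
With m₀=0, d₀=1 and mₖ₊₁ = dₖaₖ − mₖ, dₖ₊₁ = (n − mₖ₊₁²)/dₖ, aₖ₊₁ = ⌊(a₀+mₖ₊₁)/dₖ₊₁⌋:
  k=1: m=47, d=31, a=3
  k=2: m=46, d=4, a=23
  k=3: m=46, d=31, a=3
  k=4: m=47, d=1, a=94
d=1 and a=2a₀=94 at k=4, so the next step gives (m, d) = (47, 31) again — its k=1 value — and the period has length 4.

[47; 3, 23, 3, 94]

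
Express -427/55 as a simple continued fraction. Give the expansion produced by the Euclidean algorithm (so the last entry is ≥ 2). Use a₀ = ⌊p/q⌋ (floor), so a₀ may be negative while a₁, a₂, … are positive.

[-8; 4, 4, 3]

-427 = -8×55 + 13
55 = 4×13 + 3
13 = 4×3 + 1
3 = 3×1 + 0  (stop)
So -427/55 = [-8; 4, 4, 3].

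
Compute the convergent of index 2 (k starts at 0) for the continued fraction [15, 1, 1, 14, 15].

31/2

Using pₖ = aₖpₖ₋₁ + pₖ₋₂, qₖ = aₖqₖ₋₁ + qₖ₋₂ (with p₋₁=1, p₋₂=0, q₋₁=0, q₋₂=1):
  k=0: a=15, p=15, q=1
  k=1: a=1, p=16, q=1
  k=2: a=1, p=31, q=2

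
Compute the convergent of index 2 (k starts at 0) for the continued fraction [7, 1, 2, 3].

Using pₖ = aₖpₖ₋₁ + pₖ₋₂, qₖ = aₖqₖ₋₁ + qₖ₋₂ (with p₋₁=1, p₋₂=0, q₋₁=0, q₋₂=1):
  k=0: a=7, p=7, q=1
  k=1: a=1, p=8, q=1
  k=2: a=2, p=23, q=3

23/3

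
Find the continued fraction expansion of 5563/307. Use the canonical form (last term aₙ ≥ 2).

5563 = 18·307 + 37
307 = 8·37 + 11
37 = 3·11 + 4
11 = 2·4 + 3
4 = 1·3 + 1
3 = 3·1 + 0  (stop)
So 5563/307 = [18; 8, 3, 2, 1, 3].

[18; 8, 3, 2, 1, 3]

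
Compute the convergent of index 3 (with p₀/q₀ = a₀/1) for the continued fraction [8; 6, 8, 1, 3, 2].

449/55

Using pₖ = aₖpₖ₋₁ + pₖ₋₂, qₖ = aₖqₖ₋₁ + qₖ₋₂ (with p₋₁=1, p₋₂=0, q₋₁=0, q₋₂=1):
  k=0: a=8, p=8, q=1
  k=1: a=6, p=49, q=6
  k=2: a=8, p=400, q=49
  k=3: a=1, p=449, q=55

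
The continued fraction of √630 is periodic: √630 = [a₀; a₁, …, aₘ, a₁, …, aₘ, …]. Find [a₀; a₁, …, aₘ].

[25; 10, 50]

a₀ = ⌊√630⌋ = 25.
With m₀=0, d₀=1 and mₖ₊₁ = dₖaₖ − mₖ, dₖ₊₁ = (n − mₖ₊₁²)/dₖ, aₖ₊₁ = ⌊(a₀+mₖ₊₁)/dₖ₊₁⌋:
  k=1: m=25, d=5, a=10
  k=2: m=25, d=1, a=50
d=1 and a=2a₀=50 at k=2, so the next step gives (m, d) = (25, 5) again — its k=1 value — and the period has length 2.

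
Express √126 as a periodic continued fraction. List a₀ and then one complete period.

a₀ = ⌊√126⌋ = 11.
With m₀=0, d₀=1 and mₖ₊₁ = dₖaₖ − mₖ, dₖ₊₁ = (n − mₖ₊₁²)/dₖ, aₖ₊₁ = ⌊(a₀+mₖ₊₁)/dₖ₊₁⌋:
  k=1: m=11, d=5, a=4
  k=2: m=9, d=9, a=2
  k=3: m=9, d=5, a=4
  k=4: m=11, d=1, a=22
d=1 and a=2a₀=22 at k=4, so the next step gives (m, d) = (11, 5) again — its k=1 value — and the period has length 4.

[11; 4, 2, 4, 22]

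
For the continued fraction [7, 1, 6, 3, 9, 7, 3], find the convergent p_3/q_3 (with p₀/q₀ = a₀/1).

173/22

Using pₖ = aₖpₖ₋₁ + pₖ₋₂, qₖ = aₖqₖ₋₁ + qₖ₋₂ (with p₋₁=1, p₋₂=0, q₋₁=0, q₋₂=1):
  k=0: a=7, p=7, q=1
  k=1: a=1, p=8, q=1
  k=2: a=6, p=55, q=7
  k=3: a=3, p=173, q=22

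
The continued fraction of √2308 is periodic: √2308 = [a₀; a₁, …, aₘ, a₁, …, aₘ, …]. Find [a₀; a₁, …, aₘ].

a₀ = ⌊√2308⌋ = 48.
With m₀=0, d₀=1 and mₖ₊₁ = dₖaₖ − mₖ, dₖ₊₁ = (n − mₖ₊₁²)/dₖ, aₖ₊₁ = ⌊(a₀+mₖ₊₁)/dₖ₊₁⌋:
  k=1: m=48, d=4, a=24
  k=2: m=48, d=1, a=96
d=1 and a=2a₀=96 at k=2, so the next step gives (m, d) = (48, 4) again — its k=1 value — and the period has length 2.

[48; 24, 96]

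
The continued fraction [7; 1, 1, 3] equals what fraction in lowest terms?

53/7

Fold from the inside: start with 3/1.
  1 + 1/3 = 4/3
  1 + 3/4 = 7/4
  7 + 4/7 = 53/7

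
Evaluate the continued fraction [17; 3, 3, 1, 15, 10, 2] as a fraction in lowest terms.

74958/4331

Using pₖ = aₖpₖ₋₁ + pₖ₋₂ and qₖ = aₖqₖ₋₁ + qₖ₋₂:
  k=0: a=17, p=17, q=1
  k=1: a=3, p=52, q=3
  k=2: a=3, p=173, q=10
  k=3: a=1, p=225, q=13
  k=4: a=15, p=3548, q=205
  k=5: a=10, p=35705, q=2063
  k=6: a=2, p=74958, q=4331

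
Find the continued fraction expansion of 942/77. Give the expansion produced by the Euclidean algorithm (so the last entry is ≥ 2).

942 = 12×77 + 18
77 = 4×18 + 5
18 = 3×5 + 3
5 = 1×3 + 2
3 = 1×2 + 1
2 = 2×1 + 0  (stop)
So 942/77 = [12; 4, 3, 1, 1, 2].

[12; 4, 3, 1, 1, 2]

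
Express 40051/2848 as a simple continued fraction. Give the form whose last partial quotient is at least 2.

[14; 15, 1, 10, 5, 3]

40051 = 14*2848 + 179
2848 = 15*179 + 163
179 = 1*163 + 16
163 = 10*16 + 3
16 = 5*3 + 1
3 = 3*1 + 0  (stop)
So 40051/2848 = [14; 15, 1, 10, 5, 3].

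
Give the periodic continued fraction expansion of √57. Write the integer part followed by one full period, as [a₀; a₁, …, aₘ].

a₀ = ⌊√57⌋ = 7.
With m₀=0, d₀=1 and mₖ₊₁ = dₖaₖ − mₖ, dₖ₊₁ = (n − mₖ₊₁²)/dₖ, aₖ₊₁ = ⌊(a₀+mₖ₊₁)/dₖ₊₁⌋:
  k=1: m=7, d=8, a=1
  k=2: m=1, d=7, a=1
  k=3: m=6, d=3, a=4
  k=4: m=6, d=7, a=1
  k=5: m=1, d=8, a=1
  k=6: m=7, d=1, a=14
d=1 and a=2a₀=14 at k=6, so the next step gives (m, d) = (7, 8) again — its k=1 value — and the period has length 6.

[7; 1, 1, 4, 1, 1, 14]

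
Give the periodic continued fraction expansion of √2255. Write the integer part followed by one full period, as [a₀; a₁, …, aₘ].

[47; 2, 18, 2, 94]

a₀ = ⌊√2255⌋ = 47.
With m₀=0, d₀=1 and mₖ₊₁ = dₖaₖ − mₖ, dₖ₊₁ = (n − mₖ₊₁²)/dₖ, aₖ₊₁ = ⌊(a₀+mₖ₊₁)/dₖ₊₁⌋:
  k=1: m=47, d=46, a=2
  k=2: m=45, d=5, a=18
  k=3: m=45, d=46, a=2
  k=4: m=47, d=1, a=94
d=1 and a=2a₀=94 at k=4, so the next step gives (m, d) = (47, 46) again — its k=1 value — and the period has length 4.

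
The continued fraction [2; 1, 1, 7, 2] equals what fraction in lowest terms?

Using pₖ = aₖpₖ₋₁ + pₖ₋₂ and qₖ = aₖqₖ₋₁ + qₖ₋₂:
  k=0: a=2, p=2, q=1
  k=1: a=1, p=3, q=1
  k=2: a=1, p=5, q=2
  k=3: a=7, p=38, q=15
  k=4: a=2, p=81, q=32

81/32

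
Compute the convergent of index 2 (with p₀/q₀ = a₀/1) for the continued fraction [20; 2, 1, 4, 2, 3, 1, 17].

Using pₖ = aₖpₖ₋₁ + pₖ₋₂, qₖ = aₖqₖ₋₁ + qₖ₋₂ (with p₋₁=1, p₋₂=0, q₋₁=0, q₋₂=1):
  k=0: a=20, p=20, q=1
  k=1: a=2, p=41, q=2
  k=2: a=1, p=61, q=3

61/3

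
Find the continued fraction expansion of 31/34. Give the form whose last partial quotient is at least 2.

[0; 1, 10, 3]

31 = 0*34 + 31
34 = 1*31 + 3
31 = 10*3 + 1
3 = 3*1 + 0  (stop)
So 31/34 = [0; 1, 10, 3].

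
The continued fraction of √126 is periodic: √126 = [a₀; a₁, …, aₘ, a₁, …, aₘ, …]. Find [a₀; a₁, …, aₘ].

a₀ = ⌊√126⌋ = 11.
With m₀=0, d₀=1 and mₖ₊₁ = dₖaₖ − mₖ, dₖ₊₁ = (n − mₖ₊₁²)/dₖ, aₖ₊₁ = ⌊(a₀+mₖ₊₁)/dₖ₊₁⌋:
  k=1: m=11, d=5, a=4
  k=2: m=9, d=9, a=2
  k=3: m=9, d=5, a=4
  k=4: m=11, d=1, a=22
d=1 and a=2a₀=22 at k=4, so the next step gives (m, d) = (11, 5) again — its k=1 value — and the period has length 4.

[11; 4, 2, 4, 22]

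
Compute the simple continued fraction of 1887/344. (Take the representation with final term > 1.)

1887 = 5*344 + 167
344 = 2*167 + 10
167 = 16*10 + 7
10 = 1*7 + 3
7 = 2*3 + 1
3 = 3*1 + 0  (stop)
So 1887/344 = [5; 2, 16, 1, 2, 3].

[5; 2, 16, 1, 2, 3]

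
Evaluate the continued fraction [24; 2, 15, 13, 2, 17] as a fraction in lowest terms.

359963/14702

Fold from the inside: start with 17/1.
  2 + 1/17 = 35/17
  13 + 17/35 = 472/35
  15 + 35/472 = 7115/472
  2 + 472/7115 = 14702/7115
  24 + 7115/14702 = 359963/14702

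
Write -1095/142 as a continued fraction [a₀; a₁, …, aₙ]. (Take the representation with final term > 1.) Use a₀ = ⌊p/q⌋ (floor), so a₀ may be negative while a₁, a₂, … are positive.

[-8; 3, 2, 6, 3]

-1095 = -8·142 + 41
142 = 3·41 + 19
41 = 2·19 + 3
19 = 6·3 + 1
3 = 3·1 + 0  (stop)
So -1095/142 = [-8; 3, 2, 6, 3].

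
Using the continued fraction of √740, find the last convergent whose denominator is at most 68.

√740 = [27; 4, 1, 12, 1, 4, 54, …] (period length 6).
Convergents:
  p_0/q_0 = 27/1
  p_1/q_1 = 109/4
  p_2/q_2 = 136/5
  p_3/q_3 = 1741/64
  p_4/q_4 = 1877/69
q_3 = 64 ≤ 68 < 69 = q_4, so the answer is 1741/64.

1741/64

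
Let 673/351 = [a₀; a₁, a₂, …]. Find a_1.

673 = 1·351 + 322   →  a_0 = 1
351 = 1·322 + 29   →  a_1 = 1

1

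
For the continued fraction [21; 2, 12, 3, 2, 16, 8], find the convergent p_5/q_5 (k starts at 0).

Using pₖ = aₖpₖ₋₁ + pₖ₋₂, qₖ = aₖqₖ₋₁ + qₖ₋₂ (with p₋₁=1, p₋₂=0, q₋₁=0, q₋₂=1):
  k=0: a=21, p=21, q=1
  k=1: a=2, p=43, q=2
  k=2: a=12, p=537, q=25
  k=3: a=3, p=1654, q=77
  k=4: a=2, p=3845, q=179
  k=5: a=16, p=63174, q=2941

63174/2941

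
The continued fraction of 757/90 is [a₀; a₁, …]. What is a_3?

757 = 8·90 + 37   →  a_0 = 8
90 = 2·37 + 16   →  a_1 = 2
37 = 2·16 + 5   →  a_2 = 2
16 = 3·5 + 1   →  a_3 = 3

3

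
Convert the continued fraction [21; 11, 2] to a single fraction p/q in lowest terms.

485/23

Fold from the inside: start with 2/1.
  11 + 1/2 = 23/2
  21 + 2/23 = 485/23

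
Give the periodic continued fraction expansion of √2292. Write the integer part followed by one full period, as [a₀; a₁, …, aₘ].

a₀ = ⌊√2292⌋ = 47.
With m₀=0, d₀=1 and mₖ₊₁ = dₖaₖ − mₖ, dₖ₊₁ = (n − mₖ₊₁²)/dₖ, aₖ₊₁ = ⌊(a₀+mₖ₊₁)/dₖ₊₁⌋:
  k=1: m=47, d=83, a=1
  k=2: m=36, d=12, a=6
  k=3: m=36, d=83, a=1
  k=4: m=47, d=1, a=94
d=1 and a=2a₀=94 at k=4, so the next step gives (m, d) = (47, 83) again — its k=1 value — and the period has length 4.

[47; 1, 6, 1, 94]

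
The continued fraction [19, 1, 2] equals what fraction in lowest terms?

Fold from the inside: start with 2/1.
  1 + 1/2 = 3/2
  19 + 2/3 = 59/3

59/3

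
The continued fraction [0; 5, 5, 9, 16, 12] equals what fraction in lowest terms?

Fold from the inside: start with 12/1.
  16 + 1/12 = 193/12
  9 + 12/193 = 1749/193
  5 + 193/1749 = 8938/1749
  5 + 1749/8938 = 46439/8938
  0 + 8938/46439 = 8938/46439

8938/46439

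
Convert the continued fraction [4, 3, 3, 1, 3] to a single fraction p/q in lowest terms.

211/49

Using pₖ = aₖpₖ₋₁ + pₖ₋₂ and qₖ = aₖqₖ₋₁ + qₖ₋₂:
  k=0: a=4, p=4, q=1
  k=1: a=3, p=13, q=3
  k=2: a=3, p=43, q=10
  k=3: a=1, p=56, q=13
  k=4: a=3, p=211, q=49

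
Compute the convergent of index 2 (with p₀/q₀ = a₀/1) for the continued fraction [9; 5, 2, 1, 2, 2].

Using pₖ = aₖpₖ₋₁ + pₖ₋₂, qₖ = aₖqₖ₋₁ + qₖ₋₂ (with p₋₁=1, p₋₂=0, q₋₁=0, q₋₂=1):
  k=0: a=9, p=9, q=1
  k=1: a=5, p=46, q=5
  k=2: a=2, p=101, q=11

101/11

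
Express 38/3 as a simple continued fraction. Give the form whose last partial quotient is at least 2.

38 = 12·3 + 2
3 = 1·2 + 1
2 = 2·1 + 0  (stop)
So 38/3 = [12; 1, 2].

[12; 1, 2]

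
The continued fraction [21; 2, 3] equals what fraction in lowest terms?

Using pₖ = aₖpₖ₋₁ + pₖ₋₂ and qₖ = aₖqₖ₋₁ + qₖ₋₂:
  k=0: a=21, p=21, q=1
  k=1: a=2, p=43, q=2
  k=2: a=3, p=150, q=7

150/7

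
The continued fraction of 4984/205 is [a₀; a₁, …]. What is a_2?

4984 = 24·205 + 64   →  a_0 = 24
205 = 3·64 + 13   →  a_1 = 3
64 = 4·13 + 12   →  a_2 = 4

4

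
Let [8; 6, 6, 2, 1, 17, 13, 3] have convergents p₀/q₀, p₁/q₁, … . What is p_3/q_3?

Using pₖ = aₖpₖ₋₁ + pₖ₋₂, qₖ = aₖqₖ₋₁ + qₖ₋₂ (with p₋₁=1, p₋₂=0, q₋₁=0, q₋₂=1):
  k=0: a=8, p=8, q=1
  k=1: a=6, p=49, q=6
  k=2: a=6, p=302, q=37
  k=3: a=2, p=653, q=80

653/80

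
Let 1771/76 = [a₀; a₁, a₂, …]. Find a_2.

1771 = 23·76 + 23   →  a_0 = 23
76 = 3·23 + 7   →  a_1 = 3
23 = 3·7 + 2   →  a_2 = 3

3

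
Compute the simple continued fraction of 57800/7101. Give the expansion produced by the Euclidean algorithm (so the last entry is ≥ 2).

57800 = 8·7101 + 992
7101 = 7·992 + 157
992 = 6·157 + 50
157 = 3·50 + 7
50 = 7·7 + 1
7 = 7·1 + 0  (stop)
So 57800/7101 = [8; 7, 6, 3, 7, 7].

[8; 7, 6, 3, 7, 7]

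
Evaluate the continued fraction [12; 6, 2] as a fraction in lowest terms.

Using pₖ = aₖpₖ₋₁ + pₖ₋₂ and qₖ = aₖqₖ₋₁ + qₖ₋₂:
  k=0: a=12, p=12, q=1
  k=1: a=6, p=73, q=6
  k=2: a=2, p=158, q=13

158/13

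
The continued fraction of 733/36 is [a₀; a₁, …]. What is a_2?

1

733 = 20·36 + 13   →  a_0 = 20
36 = 2·13 + 10   →  a_1 = 2
13 = 1·10 + 3   →  a_2 = 1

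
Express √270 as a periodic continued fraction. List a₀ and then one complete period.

[16; 2, 3, 6, 3, 2, 32]

a₀ = ⌊√270⌋ = 16.
With m₀=0, d₀=1 and mₖ₊₁ = dₖaₖ − mₖ, dₖ₊₁ = (n − mₖ₊₁²)/dₖ, aₖ₊₁ = ⌊(a₀+mₖ₊₁)/dₖ₊₁⌋:
  k=1: m=16, d=14, a=2
  k=2: m=12, d=9, a=3
  k=3: m=15, d=5, a=6
  k=4: m=15, d=9, a=3
  k=5: m=12, d=14, a=2
  k=6: m=16, d=1, a=32
d=1 and a=2a₀=32 at k=6, so the next step gives (m, d) = (16, 14) again — its k=1 value — and the period has length 6.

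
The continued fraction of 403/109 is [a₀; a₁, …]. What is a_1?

1

403 = 3·109 + 76   →  a_0 = 3
109 = 1·76 + 33   →  a_1 = 1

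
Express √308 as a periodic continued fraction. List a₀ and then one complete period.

[17; 1, 1, 4, 1, 1, 34]

a₀ = ⌊√308⌋ = 17.
With m₀=0, d₀=1 and mₖ₊₁ = dₖaₖ − mₖ, dₖ₊₁ = (n − mₖ₊₁²)/dₖ, aₖ₊₁ = ⌊(a₀+mₖ₊₁)/dₖ₊₁⌋:
  k=1: m=17, d=19, a=1
  k=2: m=2, d=16, a=1
  k=3: m=14, d=7, a=4
  k=4: m=14, d=16, a=1
  k=5: m=2, d=19, a=1
  k=6: m=17, d=1, a=34
d=1 and a=2a₀=34 at k=6, so the next step gives (m, d) = (17, 19) again — its k=1 value — and the period has length 6.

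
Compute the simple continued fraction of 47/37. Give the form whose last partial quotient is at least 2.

47 = 1*37 + 10
37 = 3*10 + 7
10 = 1*7 + 3
7 = 2*3 + 1
3 = 3*1 + 0  (stop)
So 47/37 = [1; 3, 1, 2, 3].

[1; 3, 1, 2, 3]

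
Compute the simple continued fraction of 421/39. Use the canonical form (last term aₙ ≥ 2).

421 = 10×39 + 31
39 = 1×31 + 8
31 = 3×8 + 7
8 = 1×7 + 1
7 = 7×1 + 0  (stop)
So 421/39 = [10; 1, 3, 1, 7].

[10; 1, 3, 1, 7]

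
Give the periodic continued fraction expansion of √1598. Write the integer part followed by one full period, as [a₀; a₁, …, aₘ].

a₀ = ⌊√1598⌋ = 39.

[39; 1, 38, 1, 78]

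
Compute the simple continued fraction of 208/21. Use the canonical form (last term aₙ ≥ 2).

[9; 1, 9, 2]

208 = 9*21 + 19
21 = 1*19 + 2
19 = 9*2 + 1
2 = 2*1 + 0  (stop)
So 208/21 = [9; 1, 9, 2].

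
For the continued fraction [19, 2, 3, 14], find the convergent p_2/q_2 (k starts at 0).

136/7

Using pₖ = aₖpₖ₋₁ + pₖ₋₂, qₖ = aₖqₖ₋₁ + qₖ₋₂ (with p₋₁=1, p₋₂=0, q₋₁=0, q₋₂=1):
  k=0: a=19, p=19, q=1
  k=1: a=2, p=39, q=2
  k=2: a=3, p=136, q=7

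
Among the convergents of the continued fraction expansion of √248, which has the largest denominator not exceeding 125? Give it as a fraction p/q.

1937/123

√248 = [15; 1, 2, 1, 30, …] (period length 4).
Convergents:
  p_0/q_0 = 15/1
  p_1/q_1 = 16/1
  p_2/q_2 = 47/3
  p_3/q_3 = 63/4
  p_4/q_4 = 1937/123
  p_5/q_5 = 2000/127
q_4 = 123 ≤ 125 < 127 = q_5, so the answer is 1937/123.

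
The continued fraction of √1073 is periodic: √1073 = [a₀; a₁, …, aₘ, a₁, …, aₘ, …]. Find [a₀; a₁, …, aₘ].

a₀ = ⌊√1073⌋ = 32.

[32; 1, 3, 9, 9, 3, 1, 64]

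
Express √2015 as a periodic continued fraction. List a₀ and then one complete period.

[44; 1, 7, 1, 88]

a₀ = ⌊√2015⌋ = 44.
With m₀=0, d₀=1 and mₖ₊₁ = dₖaₖ − mₖ, dₖ₊₁ = (n − mₖ₊₁²)/dₖ, aₖ₊₁ = ⌊(a₀+mₖ₊₁)/dₖ₊₁⌋:
  k=1: m=44, d=79, a=1
  k=2: m=35, d=10, a=7
  k=3: m=35, d=79, a=1
  k=4: m=44, d=1, a=88
d=1 and a=2a₀=88 at k=4, so the next step gives (m, d) = (44, 79) again — its k=1 value — and the period has length 4.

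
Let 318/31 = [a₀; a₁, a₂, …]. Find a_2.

1

318 = 10·31 + 8   →  a_0 = 10
31 = 3·8 + 7   →  a_1 = 3
8 = 1·7 + 1   →  a_2 = 1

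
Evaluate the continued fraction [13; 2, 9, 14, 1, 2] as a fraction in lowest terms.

Using pₖ = aₖpₖ₋₁ + pₖ₋₂ and qₖ = aₖqₖ₋₁ + qₖ₋₂:
  k=0: a=13, p=13, q=1
  k=1: a=2, p=27, q=2
  k=2: a=9, p=256, q=19
  k=3: a=14, p=3611, q=268
  k=4: a=1, p=3867, q=287
  k=5: a=2, p=11345, q=842

11345/842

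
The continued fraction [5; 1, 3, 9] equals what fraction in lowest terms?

Using pₖ = aₖpₖ₋₁ + pₖ₋₂ and qₖ = aₖqₖ₋₁ + qₖ₋₂:
  k=0: a=5, p=5, q=1
  k=1: a=1, p=6, q=1
  k=2: a=3, p=23, q=4
  k=3: a=9, p=213, q=37

213/37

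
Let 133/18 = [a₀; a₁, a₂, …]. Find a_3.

133 = 7·18 + 7   →  a_0 = 7
18 = 2·7 + 4   →  a_1 = 2
7 = 1·4 + 3   →  a_2 = 1
4 = 1·3 + 1   →  a_3 = 1

1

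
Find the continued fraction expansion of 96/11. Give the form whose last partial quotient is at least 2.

[8; 1, 2, 1, 2]

96 = 8*11 + 8
11 = 1*8 + 3
8 = 2*3 + 2
3 = 1*2 + 1
2 = 2*1 + 0  (stop)
So 96/11 = [8; 1, 2, 1, 2].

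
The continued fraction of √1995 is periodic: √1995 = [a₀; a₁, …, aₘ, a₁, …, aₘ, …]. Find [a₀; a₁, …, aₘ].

[44; 1, 1, 1, 88]

a₀ = ⌊√1995⌋ = 44.
With m₀=0, d₀=1 and mₖ₊₁ = dₖaₖ − mₖ, dₖ₊₁ = (n − mₖ₊₁²)/dₖ, aₖ₊₁ = ⌊(a₀+mₖ₊₁)/dₖ₊₁⌋:
  k=1: m=44, d=59, a=1
  k=2: m=15, d=30, a=1
  k=3: m=15, d=59, a=1
  k=4: m=44, d=1, a=88
d=1 and a=2a₀=88 at k=4, so the next step gives (m, d) = (44, 59) again — its k=1 value — and the period has length 4.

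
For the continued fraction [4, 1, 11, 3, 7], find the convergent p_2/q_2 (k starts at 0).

59/12

Using pₖ = aₖpₖ₋₁ + pₖ₋₂, qₖ = aₖqₖ₋₁ + qₖ₋₂ (with p₋₁=1, p₋₂=0, q₋₁=0, q₋₂=1):
  k=0: a=4, p=4, q=1
  k=1: a=1, p=5, q=1
  k=2: a=11, p=59, q=12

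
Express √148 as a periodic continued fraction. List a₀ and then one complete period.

[12; 6, 24]

a₀ = ⌊√148⌋ = 12.
With m₀=0, d₀=1 and mₖ₊₁ = dₖaₖ − mₖ, dₖ₊₁ = (n − mₖ₊₁²)/dₖ, aₖ₊₁ = ⌊(a₀+mₖ₊₁)/dₖ₊₁⌋:
  k=1: m=12, d=4, a=6
  k=2: m=12, d=1, a=24
d=1 and a=2a₀=24 at k=2, so the next step gives (m, d) = (12, 4) again — its k=1 value — and the period has length 2.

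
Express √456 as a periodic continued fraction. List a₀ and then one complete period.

a₀ = ⌊√456⌋ = 21.

[21; 2, 1, 4, 1, 2, 42]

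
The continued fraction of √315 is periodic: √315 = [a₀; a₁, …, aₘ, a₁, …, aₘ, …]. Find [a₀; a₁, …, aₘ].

[17; 1, 2, 1, 34]

a₀ = ⌊√315⌋ = 17.
With m₀=0, d₀=1 and mₖ₊₁ = dₖaₖ − mₖ, dₖ₊₁ = (n − mₖ₊₁²)/dₖ, aₖ₊₁ = ⌊(a₀+mₖ₊₁)/dₖ₊₁⌋:
  k=1: m=17, d=26, a=1
  k=2: m=9, d=9, a=2
  k=3: m=9, d=26, a=1
  k=4: m=17, d=1, a=34
d=1 and a=2a₀=34 at k=4, so the next step gives (m, d) = (17, 26) again — its k=1 value — and the period has length 4.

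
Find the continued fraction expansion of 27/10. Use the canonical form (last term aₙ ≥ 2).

27 = 2·10 + 7
10 = 1·7 + 3
7 = 2·3 + 1
3 = 3·1 + 0  (stop)
So 27/10 = [2; 1, 2, 3].

[2; 1, 2, 3]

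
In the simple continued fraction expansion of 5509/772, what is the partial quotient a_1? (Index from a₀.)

5509 = 7·772 + 105   →  a_0 = 7
772 = 7·105 + 37   →  a_1 = 7

7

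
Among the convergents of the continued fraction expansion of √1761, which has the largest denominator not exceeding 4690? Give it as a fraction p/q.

98658/2351

√1761 = [41; 1, 26, 1, 82, …] (period length 4).
Convergents:
  p_0/q_0 = 41/1
  p_1/q_1 = 42/1
  p_2/q_2 = 1133/27
  p_3/q_3 = 1175/28
  p_4/q_4 = 97483/2323
  p_5/q_5 = 98658/2351
  p_6/q_6 = 2662591/63449
q_5 = 2351 ≤ 4690 < 63449 = q_6, so the answer is 98658/2351.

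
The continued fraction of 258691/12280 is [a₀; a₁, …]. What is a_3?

19

258691 = 21·12280 + 811   →  a_0 = 21
12280 = 15·811 + 115   →  a_1 = 15
811 = 7·115 + 6   →  a_2 = 7
115 = 19·6 + 1   →  a_3 = 19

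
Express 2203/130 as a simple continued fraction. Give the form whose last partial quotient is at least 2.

[16; 1, 17, 1, 1, 3]

2203 = 16·130 + 123
130 = 1·123 + 7
123 = 17·7 + 4
7 = 1·4 + 3
4 = 1·3 + 1
3 = 3·1 + 0  (stop)
So 2203/130 = [16; 1, 17, 1, 1, 3].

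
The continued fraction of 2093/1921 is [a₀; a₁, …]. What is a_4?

13

2093 = 1·1921 + 172   →  a_0 = 1
1921 = 11·172 + 29   →  a_1 = 11
172 = 5·29 + 27   →  a_2 = 5
29 = 1·27 + 2   →  a_3 = 1
27 = 13·2 + 1   →  a_4 = 13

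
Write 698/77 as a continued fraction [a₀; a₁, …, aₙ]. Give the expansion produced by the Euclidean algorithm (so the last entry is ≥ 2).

[9; 15, 2, 2]

698 = 9×77 + 5
77 = 15×5 + 2
5 = 2×2 + 1
2 = 2×1 + 0  (stop)
So 698/77 = [9; 15, 2, 2].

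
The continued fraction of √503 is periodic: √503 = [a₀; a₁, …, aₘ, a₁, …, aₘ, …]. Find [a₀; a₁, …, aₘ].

a₀ = ⌊√503⌋ = 22.
With m₀=0, d₀=1 and mₖ₊₁ = dₖaₖ − mₖ, dₖ₊₁ = (n − mₖ₊₁²)/dₖ, aₖ₊₁ = ⌊(a₀+mₖ₊₁)/dₖ₊₁⌋:
  k=1: m=22, d=19, a=2
  k=2: m=16, d=13, a=2
  k=3: m=10, d=31, a=1
  k=4: m=21, d=2, a=21
  k=5: m=21, d=31, a=1
  k=6: m=10, d=13, a=2
  k=7: m=16, d=19, a=2
  k=8: m=22, d=1, a=44
d=1 and a=2a₀=44 at k=8, so the next step gives (m, d) = (22, 19) again — its k=1 value — and the period has length 8.

[22; 2, 2, 1, 21, 1, 2, 2, 44]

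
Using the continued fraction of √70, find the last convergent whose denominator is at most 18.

√70 = [8; 2, 1, 2, 1, 2, 16, …] (period length 6).
Convergents:
  p_0/q_0 = 8/1
  p_1/q_1 = 17/2
  p_2/q_2 = 25/3
  p_3/q_3 = 67/8
  p_4/q_4 = 92/11
  p_5/q_5 = 251/30
q_4 = 11 ≤ 18 < 30 = q_5, so the answer is 92/11.

92/11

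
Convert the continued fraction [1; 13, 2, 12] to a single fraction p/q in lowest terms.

Using pₖ = aₖpₖ₋₁ + pₖ₋₂ and qₖ = aₖqₖ₋₁ + qₖ₋₂:
  k=0: a=1, p=1, q=1
  k=1: a=13, p=14, q=13
  k=2: a=2, p=29, q=27
  k=3: a=12, p=362, q=337

362/337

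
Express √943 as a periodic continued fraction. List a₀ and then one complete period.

[30; 1, 2, 2, 2, 1, 60]

a₀ = ⌊√943⌋ = 30.
With m₀=0, d₀=1 and mₖ₊₁ = dₖaₖ − mₖ, dₖ₊₁ = (n − mₖ₊₁²)/dₖ, aₖ₊₁ = ⌊(a₀+mₖ₊₁)/dₖ₊₁⌋:
  k=1: m=30, d=43, a=1
  k=2: m=13, d=18, a=2
  k=3: m=23, d=23, a=2
  k=4: m=23, d=18, a=2
  k=5: m=13, d=43, a=1
  k=6: m=30, d=1, a=60
d=1 and a=2a₀=60 at k=6, so the next step gives (m, d) = (30, 43) again — its k=1 value — and the period has length 6.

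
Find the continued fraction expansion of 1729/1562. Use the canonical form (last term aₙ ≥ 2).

[1; 9, 2, 1, 4, 1, 9]

1729 = 1*1562 + 167
1562 = 9*167 + 59
167 = 2*59 + 49
59 = 1*49 + 10
49 = 4*10 + 9
10 = 1*9 + 1
9 = 9*1 + 0  (stop)
So 1729/1562 = [1; 9, 2, 1, 4, 1, 9].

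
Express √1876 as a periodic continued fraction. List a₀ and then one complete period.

a₀ = ⌊√1876⌋ = 43.
With m₀=0, d₀=1 and mₖ₊₁ = dₖaₖ − mₖ, dₖ₊₁ = (n − mₖ₊₁²)/dₖ, aₖ₊₁ = ⌊(a₀+mₖ₊₁)/dₖ₊₁⌋:
  k=1: m=43, d=27, a=3
  k=2: m=38, d=16, a=5
  k=3: m=42, d=7, a=12
  k=4: m=42, d=16, a=5
  k=5: m=38, d=27, a=3
  k=6: m=43, d=1, a=86
d=1 and a=2a₀=86 at k=6, so the next step gives (m, d) = (43, 27) again — its k=1 value — and the period has length 6.

[43; 3, 5, 12, 5, 3, 86]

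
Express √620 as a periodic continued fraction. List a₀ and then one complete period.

[24; 1, 8, 1, 48]

a₀ = ⌊√620⌋ = 24.
With m₀=0, d₀=1 and mₖ₊₁ = dₖaₖ − mₖ, dₖ₊₁ = (n − mₖ₊₁²)/dₖ, aₖ₊₁ = ⌊(a₀+mₖ₊₁)/dₖ₊₁⌋:
  k=1: m=24, d=44, a=1
  k=2: m=20, d=5, a=8
  k=3: m=20, d=44, a=1
  k=4: m=24, d=1, a=48
d=1 and a=2a₀=48 at k=4, so the next step gives (m, d) = (24, 44) again — its k=1 value — and the period has length 4.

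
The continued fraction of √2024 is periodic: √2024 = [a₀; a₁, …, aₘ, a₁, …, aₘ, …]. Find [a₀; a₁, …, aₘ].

a₀ = ⌊√2024⌋ = 44.
With m₀=0, d₀=1 and mₖ₊₁ = dₖaₖ − mₖ, dₖ₊₁ = (n − mₖ₊₁²)/dₖ, aₖ₊₁ = ⌊(a₀+mₖ₊₁)/dₖ₊₁⌋:
  k=1: m=44, d=88, a=1
  k=2: m=44, d=1, a=88
d=1 and a=2a₀=88 at k=2, so the next step gives (m, d) = (44, 88) again — its k=1 value — and the period has length 2.

[44; 1, 88]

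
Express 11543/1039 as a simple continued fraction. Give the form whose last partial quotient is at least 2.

11543 = 11·1039 + 114
1039 = 9·114 + 13
114 = 8·13 + 10
13 = 1·10 + 3
10 = 3·3 + 1
3 = 3·1 + 0  (stop)
So 11543/1039 = [11; 9, 8, 1, 3, 3].

[11; 9, 8, 1, 3, 3]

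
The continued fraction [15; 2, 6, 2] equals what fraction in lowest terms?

433/28

Fold from the inside: start with 2/1.
  6 + 1/2 = 13/2
  2 + 2/13 = 28/13
  15 + 13/28 = 433/28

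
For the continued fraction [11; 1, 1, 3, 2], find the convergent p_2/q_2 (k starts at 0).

23/2

Using pₖ = aₖpₖ₋₁ + pₖ₋₂, qₖ = aₖqₖ₋₁ + qₖ₋₂ (with p₋₁=1, p₋₂=0, q₋₁=0, q₋₂=1):
  k=0: a=11, p=11, q=1
  k=1: a=1, p=12, q=1
  k=2: a=1, p=23, q=2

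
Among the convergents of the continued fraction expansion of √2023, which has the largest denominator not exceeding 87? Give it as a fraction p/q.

√2023 = [44; 1, 43, 1, 88, …] (period length 4).
Convergents:
  p_0/q_0 = 44/1
  p_1/q_1 = 45/1
  p_2/q_2 = 1979/44
  p_3/q_3 = 2024/45
  p_4/q_4 = 180091/4004
q_3 = 45 ≤ 87 < 4004 = q_4, so the answer is 2024/45.

2024/45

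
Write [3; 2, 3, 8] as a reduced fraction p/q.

199/58

Fold from the inside: start with 8/1.
  3 + 1/8 = 25/8
  2 + 8/25 = 58/25
  3 + 25/58 = 199/58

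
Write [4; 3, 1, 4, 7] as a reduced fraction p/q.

584/137

Using pₖ = aₖpₖ₋₁ + pₖ₋₂ and qₖ = aₖqₖ₋₁ + qₖ₋₂:
  k=0: a=4, p=4, q=1
  k=1: a=3, p=13, q=3
  k=2: a=1, p=17, q=4
  k=3: a=4, p=81, q=19
  k=4: a=7, p=584, q=137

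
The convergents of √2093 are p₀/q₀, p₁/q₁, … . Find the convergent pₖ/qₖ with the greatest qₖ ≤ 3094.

66977/1464

√2093 = [45; 1, 2, 1, 90, …] (period length 4).
Convergents:
  p_0/q_0 = 45/1
  p_1/q_1 = 46/1
  p_2/q_2 = 137/3
  p_3/q_3 = 183/4
  p_4/q_4 = 16607/363
  p_5/q_5 = 16790/367
  p_6/q_6 = 50187/1097
  p_7/q_7 = 66977/1464
  p_8/q_8 = 6078117/132857
q_7 = 1464 ≤ 3094 < 132857 = q_8, so the answer is 66977/1464.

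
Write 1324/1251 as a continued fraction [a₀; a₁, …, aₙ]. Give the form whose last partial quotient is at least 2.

1324 = 1·1251 + 73
1251 = 17·73 + 10
73 = 7·10 + 3
10 = 3·3 + 1
3 = 3·1 + 0  (stop)
So 1324/1251 = [1; 17, 7, 3, 3].

[1; 17, 7, 3, 3]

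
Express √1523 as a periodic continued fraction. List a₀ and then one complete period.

[39; 39, 78]

a₀ = ⌊√1523⌋ = 39.
With m₀=0, d₀=1 and mₖ₊₁ = dₖaₖ − mₖ, dₖ₊₁ = (n − mₖ₊₁²)/dₖ, aₖ₊₁ = ⌊(a₀+mₖ₊₁)/dₖ₊₁⌋:
  k=1: m=39, d=2, a=39
  k=2: m=39, d=1, a=78
d=1 and a=2a₀=78 at k=2, so the next step gives (m, d) = (39, 2) again — its k=1 value — and the period has length 2.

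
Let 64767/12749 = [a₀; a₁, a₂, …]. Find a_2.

64767 = 5·12749 + 1022   →  a_0 = 5
12749 = 12·1022 + 485   →  a_1 = 12
1022 = 2·485 + 52   →  a_2 = 2

2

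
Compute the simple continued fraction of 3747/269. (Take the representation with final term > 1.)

3747 = 13*269 + 250
269 = 1*250 + 19
250 = 13*19 + 3
19 = 6*3 + 1
3 = 3*1 + 0  (stop)
So 3747/269 = [13; 1, 13, 6, 3].

[13; 1, 13, 6, 3]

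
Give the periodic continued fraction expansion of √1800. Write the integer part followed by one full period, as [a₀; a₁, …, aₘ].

[42; 2, 2, 1, 8, 1, 2, 2, 84]

a₀ = ⌊√1800⌋ = 42.
With m₀=0, d₀=1 and mₖ₊₁ = dₖaₖ − mₖ, dₖ₊₁ = (n − mₖ₊₁²)/dₖ, aₖ₊₁ = ⌊(a₀+mₖ₊₁)/dₖ₊₁⌋:
  k=1: m=42, d=36, a=2
  k=2: m=30, d=25, a=2
  k=3: m=20, d=56, a=1
  k=4: m=36, d=9, a=8
  k=5: m=36, d=56, a=1
  k=6: m=20, d=25, a=2
  k=7: m=30, d=36, a=2
  k=8: m=42, d=1, a=84
d=1 and a=2a₀=84 at k=8, so the next step gives (m, d) = (42, 36) again — its k=1 value — and the period has length 8.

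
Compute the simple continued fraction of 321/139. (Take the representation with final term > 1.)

[2; 3, 4, 3, 3]

321 = 2*139 + 43
139 = 3*43 + 10
43 = 4*10 + 3
10 = 3*3 + 1
3 = 3*1 + 0  (stop)
So 321/139 = [2; 3, 4, 3, 3].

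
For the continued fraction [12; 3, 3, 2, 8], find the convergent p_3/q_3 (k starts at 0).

283/23

Using pₖ = aₖpₖ₋₁ + pₖ₋₂, qₖ = aₖqₖ₋₁ + qₖ₋₂ (with p₋₁=1, p₋₂=0, q₋₁=0, q₋₂=1):
  k=0: a=12, p=12, q=1
  k=1: a=3, p=37, q=3
  k=2: a=3, p=123, q=10
  k=3: a=2, p=283, q=23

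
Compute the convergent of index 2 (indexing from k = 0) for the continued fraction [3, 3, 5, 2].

Using pₖ = aₖpₖ₋₁ + pₖ₋₂, qₖ = aₖqₖ₋₁ + qₖ₋₂ (with p₋₁=1, p₋₂=0, q₋₁=0, q₋₂=1):
  k=0: a=3, p=3, q=1
  k=1: a=3, p=10, q=3
  k=2: a=5, p=53, q=16

53/16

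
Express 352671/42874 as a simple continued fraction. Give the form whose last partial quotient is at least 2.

[8; 4, 2, 3, 19, 1, 3, 17]

352671 = 8·42874 + 9679
42874 = 4·9679 + 4158
9679 = 2·4158 + 1363
4158 = 3·1363 + 69
1363 = 19·69 + 52
69 = 1·52 + 17
52 = 3·17 + 1
17 = 17·1 + 0  (stop)
So 352671/42874 = [8; 4, 2, 3, 19, 1, 3, 17].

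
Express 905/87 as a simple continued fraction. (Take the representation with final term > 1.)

905 = 10×87 + 35
87 = 2×35 + 17
35 = 2×17 + 1
17 = 17×1 + 0  (stop)
So 905/87 = [10; 2, 2, 17].

[10; 2, 2, 17]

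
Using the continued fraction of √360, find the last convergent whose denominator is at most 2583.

√360 = [18; 1, 36, …] (period length 2).
Convergents:
  p_0/q_0 = 18/1
  p_1/q_1 = 19/1
  p_2/q_2 = 702/37
  p_3/q_3 = 721/38
  p_4/q_4 = 26658/1405
  p_5/q_5 = 27379/1443
  p_6/q_6 = 1012302/53353
q_5 = 1443 ≤ 2583 < 53353 = q_6, so the answer is 27379/1443.

27379/1443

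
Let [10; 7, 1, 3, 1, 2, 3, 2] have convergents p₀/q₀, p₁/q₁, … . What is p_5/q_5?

1104/109

Using pₖ = aₖpₖ₋₁ + pₖ₋₂, qₖ = aₖqₖ₋₁ + qₖ₋₂ (with p₋₁=1, p₋₂=0, q₋₁=0, q₋₂=1):
  k=0: a=10, p=10, q=1
  k=1: a=7, p=71, q=7
  k=2: a=1, p=81, q=8
  k=3: a=3, p=314, q=31
  k=4: a=1, p=395, q=39
  k=5: a=2, p=1104, q=109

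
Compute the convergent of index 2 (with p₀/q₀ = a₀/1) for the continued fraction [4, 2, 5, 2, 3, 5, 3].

49/11

Using pₖ = aₖpₖ₋₁ + pₖ₋₂, qₖ = aₖqₖ₋₁ + qₖ₋₂ (with p₋₁=1, p₋₂=0, q₋₁=0, q₋₂=1):
  k=0: a=4, p=4, q=1
  k=1: a=2, p=9, q=2
  k=2: a=5, p=49, q=11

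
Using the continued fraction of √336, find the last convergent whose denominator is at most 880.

√336 = [18; 3, 36, …] (period length 2).
Convergents:
  p_0/q_0 = 18/1
  p_1/q_1 = 55/3
  p_2/q_2 = 1998/109
  p_3/q_3 = 6049/330
  p_4/q_4 = 219762/11989
q_3 = 330 ≤ 880 < 11989 = q_4, so the answer is 6049/330.

6049/330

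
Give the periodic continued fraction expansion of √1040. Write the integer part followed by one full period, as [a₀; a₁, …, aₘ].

[32; 4, 64]

a₀ = ⌊√1040⌋ = 32.
With m₀=0, d₀=1 and mₖ₊₁ = dₖaₖ − mₖ, dₖ₊₁ = (n − mₖ₊₁²)/dₖ, aₖ₊₁ = ⌊(a₀+mₖ₊₁)/dₖ₊₁⌋:
  k=1: m=32, d=16, a=4
  k=2: m=32, d=1, a=64
d=1 and a=2a₀=64 at k=2, so the next step gives (m, d) = (32, 16) again — its k=1 value — and the period has length 2.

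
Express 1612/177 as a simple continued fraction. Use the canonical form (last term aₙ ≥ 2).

[9; 9, 3, 6]

1612 = 9·177 + 19
177 = 9·19 + 6
19 = 3·6 + 1
6 = 6·1 + 0  (stop)
So 1612/177 = [9; 9, 3, 6].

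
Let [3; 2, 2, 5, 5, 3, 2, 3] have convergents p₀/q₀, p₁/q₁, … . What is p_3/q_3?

92/27

Using pₖ = aₖpₖ₋₁ + pₖ₋₂, qₖ = aₖqₖ₋₁ + qₖ₋₂ (with p₋₁=1, p₋₂=0, q₋₁=0, q₋₂=1):
  k=0: a=3, p=3, q=1
  k=1: a=2, p=7, q=2
  k=2: a=2, p=17, q=5
  k=3: a=5, p=92, q=27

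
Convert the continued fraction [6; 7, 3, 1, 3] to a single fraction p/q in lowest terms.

Using pₖ = aₖpₖ₋₁ + pₖ₋₂ and qₖ = aₖqₖ₋₁ + qₖ₋₂:
  k=0: a=6, p=6, q=1
  k=1: a=7, p=43, q=7
  k=2: a=3, p=135, q=22
  k=3: a=1, p=178, q=29
  k=4: a=3, p=669, q=109

669/109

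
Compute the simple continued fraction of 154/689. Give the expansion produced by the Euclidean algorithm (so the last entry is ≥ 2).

[0; 4, 2, 9, 8]

154 = 0·689 + 154
689 = 4·154 + 73
154 = 2·73 + 8
73 = 9·8 + 1
8 = 8·1 + 0  (stop)
So 154/689 = [0; 4, 2, 9, 8].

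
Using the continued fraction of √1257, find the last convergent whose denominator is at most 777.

√1257 = [35; 2, 4, 1, 22, 1, 4, 2, 70, …] (period length 8).
Convergents:
  p_0/q_0 = 35/1
  p_1/q_1 = 71/2
  p_2/q_2 = 319/9
  p_3/q_3 = 390/11
  p_4/q_4 = 8899/251
  p_5/q_5 = 9289/262
  p_6/q_6 = 46055/1299
q_5 = 262 ≤ 777 < 1299 = q_6, so the answer is 9289/262.

9289/262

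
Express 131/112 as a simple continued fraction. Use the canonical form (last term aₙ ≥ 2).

[1; 5, 1, 8, 2]

131 = 1·112 + 19
112 = 5·19 + 17
19 = 1·17 + 2
17 = 8·2 + 1
2 = 2·1 + 0  (stop)
So 131/112 = [1; 5, 1, 8, 2].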